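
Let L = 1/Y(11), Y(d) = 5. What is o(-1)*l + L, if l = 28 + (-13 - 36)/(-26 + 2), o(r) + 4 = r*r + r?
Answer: -3599/30 ≈ -119.97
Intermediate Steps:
o(r) = -4 + r + r² (o(r) = -4 + (r*r + r) = -4 + (r² + r) = -4 + (r + r²) = -4 + r + r²)
L = ⅕ (L = 1/5 = ⅕ ≈ 0.20000)
l = 721/24 (l = 28 - 49/(-24) = 28 - 49*(-1/24) = 28 + 49/24 = 721/24 ≈ 30.042)
o(-1)*l + L = (-4 - 1 + (-1)²)*(721/24) + ⅕ = (-4 - 1 + 1)*(721/24) + ⅕ = -4*721/24 + ⅕ = -721/6 + ⅕ = -3599/30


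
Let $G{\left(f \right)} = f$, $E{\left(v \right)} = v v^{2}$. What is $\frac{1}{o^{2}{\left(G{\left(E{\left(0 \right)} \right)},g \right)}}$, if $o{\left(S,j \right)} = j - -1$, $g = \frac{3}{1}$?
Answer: $\frac{1}{16} \approx 0.0625$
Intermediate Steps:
$E{\left(v \right)} = v^{3}$
$g = 3$ ($g = 3 \cdot 1 = 3$)
$o{\left(S,j \right)} = 1 + j$ ($o{\left(S,j \right)} = j + 1 = 1 + j$)
$\frac{1}{o^{2}{\left(G{\left(E{\left(0 \right)} \right)},g \right)}} = \frac{1}{\left(1 + 3\right)^{2}} = \frac{1}{4^{2}} = \frac{1}{16}$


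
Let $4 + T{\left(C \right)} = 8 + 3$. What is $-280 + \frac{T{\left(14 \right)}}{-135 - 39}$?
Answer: $- \frac{48727}{174} \approx -280.04$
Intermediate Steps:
$T{\left(C \right)} = 7$ ($T{\left(C \right)} = -4 + \left(8 + 3\right) = -4 + 11 = 7$)
$-280 + \frac{T{\left(14 \right)}}{-135 - 39} = -280 + \frac{1}{-135 - 39} \cdot 7 = -280 + \frac{1}{-174} \cdot 7 = -280 - \frac{7}{174} = - \frac{48727}{174}$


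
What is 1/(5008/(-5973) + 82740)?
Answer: 5973/494201012 ≈ 1.2086e-5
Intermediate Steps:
1/(5008/(-5973) + 82740) = 1/(5008*(-1/5973) + 82740) = 1/(-5008/5973 + 82740) = 1/(494201012/5973) = 5973/494201012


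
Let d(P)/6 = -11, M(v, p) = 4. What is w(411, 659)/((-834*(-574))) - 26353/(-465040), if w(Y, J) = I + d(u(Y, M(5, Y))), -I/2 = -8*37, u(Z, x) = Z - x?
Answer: 3215053447/55655522160 ≈ 0.057767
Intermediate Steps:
d(P) = -66 (d(P) = 6*(-11) = -66)
I = 592 (I = -(-16)*37 = -2*(-296) = 592)
w(Y, J) = 526 (w(Y, J) = 592 - 66 = 526)
w(411, 659)/((-834*(-574))) - 26353/(-465040) = 526/((-834*(-574))) - 26353/(-465040) = 526/478716 - 26353*(-1/465040) = 526*(1/478716) + 26353/465040 = 263/239358 + 26353/465040 = 3215053447/55655522160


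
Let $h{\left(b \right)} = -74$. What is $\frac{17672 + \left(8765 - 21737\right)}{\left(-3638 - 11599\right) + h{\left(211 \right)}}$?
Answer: $- \frac{4700}{15311} \approx -0.30697$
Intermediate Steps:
$\frac{17672 + \left(8765 - 21737\right)}{\left(-3638 - 11599\right) + h{\left(211 \right)}} = \frac{17672 + \left(8765 - 21737\right)}{\left(-3638 - 11599\right) - 74} = \frac{17672 + \left(8765 - 21737\right)}{-15237 - 74} = \frac{17672 - 12972}{-15311} = 4700 \left(- \frac{1}{15311}\right) = - \frac{4700}{15311}$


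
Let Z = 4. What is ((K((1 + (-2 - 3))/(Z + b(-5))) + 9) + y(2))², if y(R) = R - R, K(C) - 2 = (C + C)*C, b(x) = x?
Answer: 1849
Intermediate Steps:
K(C) = 2 + 2*C² (K(C) = 2 + (C + C)*C = 2 + (2*C)*C = 2 + 2*C²)
y(R) = 0
((K((1 + (-2 - 3))/(Z + b(-5))) + 9) + y(2))² = (((2 + 2*((1 + (-2 - 3))/(4 - 5))²) + 9) + 0)² = (((2 + 2*((1 - 5)/(-1))²) + 9) + 0)² = (((2 + 2*(-4*(-1))²) + 9) + 0)² = (((2 + 2*4²) + 9) + 0)² = (((2 + 2*16) + 9) + 0)² = (((2 + 32) + 9) + 0)² = ((34 + 9) + 0)² = (43 + 0)² = 43² = 1849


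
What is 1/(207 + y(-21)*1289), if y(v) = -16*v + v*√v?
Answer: 144437/67715256234 + 9023*I*√21/67715256234 ≈ 2.133e-6 + 6.1062e-7*I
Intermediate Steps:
y(v) = v^(3/2) - 16*v (y(v) = -16*v + v^(3/2) = v^(3/2) - 16*v)
1/(207 + y(-21)*1289) = 1/(207 + ((-21)^(3/2) - 16*(-21))*1289) = 1/(207 + (-21*I*√21 + 336)*1289) = 1/(207 + (336 - 21*I*√21)*1289) = 1/(207 + (433104 - 27069*I*√21)) = 1/(433311 - 27069*I*√21)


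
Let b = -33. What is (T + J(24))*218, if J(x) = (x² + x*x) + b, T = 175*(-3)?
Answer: 129492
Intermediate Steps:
T = -525
J(x) = -33 + 2*x² (J(x) = (x² + x*x) - 33 = (x² + x²) - 33 = 2*x² - 33 = -33 + 2*x²)
(T + J(24))*218 = (-525 + (-33 + 2*24²))*218 = (-525 + (-33 + 2*576))*218 = (-525 + (-33 + 1152))*218 = (-525 + 1119)*218 = 594*218 = 129492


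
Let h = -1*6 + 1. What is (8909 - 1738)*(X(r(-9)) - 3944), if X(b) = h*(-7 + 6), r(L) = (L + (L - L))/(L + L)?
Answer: -28246569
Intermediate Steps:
h = -5 (h = -6 + 1 = -5)
r(L) = ½ (r(L) = (L + 0)/((2*L)) = L*(1/(2*L)) = ½)
X(b) = 5 (X(b) = -5*(-7 + 6) = -5*(-1) = 5)
(8909 - 1738)*(X(r(-9)) - 3944) = (8909 - 1738)*(5 - 3944) = 7171*(-3939) = -28246569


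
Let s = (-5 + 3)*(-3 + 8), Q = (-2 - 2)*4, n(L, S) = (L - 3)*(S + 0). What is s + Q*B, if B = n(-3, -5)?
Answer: -490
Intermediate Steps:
n(L, S) = S*(-3 + L) (n(L, S) = (-3 + L)*S = S*(-3 + L))
Q = -16 (Q = -4*4 = -16)
s = -10 (s = -2*5 = -10)
B = 30 (B = -5*(-3 - 3) = -5*(-6) = 30)
s + Q*B = -10 - 16*30 = -10 - 480 = -490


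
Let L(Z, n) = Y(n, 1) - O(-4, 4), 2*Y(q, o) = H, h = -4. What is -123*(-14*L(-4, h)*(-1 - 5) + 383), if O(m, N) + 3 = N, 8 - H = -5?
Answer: -103935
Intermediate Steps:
H = 13 (H = 8 - 1*(-5) = 8 + 5 = 13)
Y(q, o) = 13/2 (Y(q, o) = (½)*13 = 13/2)
O(m, N) = -3 + N
L(Z, n) = 11/2 (L(Z, n) = 13/2 - (-3 + 4) = 13/2 - 1*1 = 13/2 - 1 = 11/2)
-123*(-14*L(-4, h)*(-1 - 5) + 383) = -123*(-77*(-1 - 5) + 383) = -123*(-77*(-6) + 383) = -123*(-14*(-33) + 383) = -123*(462 + 383) = -123*845 = -103935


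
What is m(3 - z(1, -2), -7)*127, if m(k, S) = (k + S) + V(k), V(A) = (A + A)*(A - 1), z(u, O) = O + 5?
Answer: -889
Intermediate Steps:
z(u, O) = 5 + O
V(A) = 2*A*(-1 + A) (V(A) = (2*A)*(-1 + A) = 2*A*(-1 + A))
m(k, S) = S + k + 2*k*(-1 + k) (m(k, S) = (k + S) + 2*k*(-1 + k) = (S + k) + 2*k*(-1 + k) = S + k + 2*k*(-1 + k))
m(3 - z(1, -2), -7)*127 = (-7 - (3 - (5 - 2)) + 2*(3 - (5 - 2))**2)*127 = (-7 - (3 - 1*3) + 2*(3 - 1*3)**2)*127 = (-7 - (3 - 3) + 2*(3 - 3)**2)*127 = (-7 - 1*0 + 2*0**2)*127 = (-7 + 0 + 2*0)*127 = (-7 + 0 + 0)*127 = -7*127 = -889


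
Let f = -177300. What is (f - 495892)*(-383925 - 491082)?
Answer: 589047712344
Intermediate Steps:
(f - 495892)*(-383925 - 491082) = (-177300 - 495892)*(-383925 - 491082) = -673192*(-875007) = 589047712344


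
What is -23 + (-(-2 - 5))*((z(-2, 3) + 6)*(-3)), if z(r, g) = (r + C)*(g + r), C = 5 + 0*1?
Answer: -212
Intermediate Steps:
C = 5 (C = 5 + 0 = 5)
z(r, g) = (5 + r)*(g + r) (z(r, g) = (r + 5)*(g + r) = (5 + r)*(g + r))
-23 + (-(-2 - 5))*((z(-2, 3) + 6)*(-3)) = -23 + (-(-2 - 5))*((((-2)**2 + 5*3 + 5*(-2) + 3*(-2)) + 6)*(-3)) = -23 + (-1*(-7))*(((4 + 15 - 10 - 6) + 6)*(-3)) = -23 + 7*((3 + 6)*(-3)) = -23 + 7*(9*(-3)) = -23 + 7*(-27) = -23 - 189 = -212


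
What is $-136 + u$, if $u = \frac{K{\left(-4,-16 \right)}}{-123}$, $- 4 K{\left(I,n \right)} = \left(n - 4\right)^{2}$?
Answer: $- \frac{16628}{123} \approx -135.19$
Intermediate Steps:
$K{\left(I,n \right)} = - \frac{\left(-4 + n\right)^{2}}{4}$ ($K{\left(I,n \right)} = - \frac{\left(n - 4\right)^{2}}{4} = - \frac{\left(-4 + n\right)^{2}}{4}$)
$u = \frac{100}{123}$ ($u = \frac{\left(- \frac{1}{4}\right) \left(-4 - 16\right)^{2}}{-123} = - \frac{\left(-20\right)^{2}}{4} \left(- \frac{1}{123}\right) = \left(- \frac{1}{4}\right) 400 \left(- \frac{1}{123}\right) = \left(-100\right) \left(- \frac{1}{123}\right) = \frac{100}{123} \approx 0.81301$)
$-136 + u = -136 + \frac{100}{123} = - \frac{16628}{123}$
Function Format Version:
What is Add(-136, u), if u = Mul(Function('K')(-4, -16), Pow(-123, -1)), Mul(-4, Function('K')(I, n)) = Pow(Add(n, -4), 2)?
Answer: Rational(-16628, 123) ≈ -135.19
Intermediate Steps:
Function('K')(I, n) = Mul(Rational(-1, 4), Pow(Add(-4, n), 2)) (Function('K')(I, n) = Mul(Rational(-1, 4), Pow(Add(n, -4), 2)) = Mul(Rational(-1, 4), Pow(Add(-4, n), 2)))
u = Rational(100, 123) (u = Mul(Mul(Rational(-1, 4), Pow(Add(-4, -16), 2)), Pow(-123, -1)) = Mul(Mul(Rational(-1, 4), Pow(-20, 2)), Rational(-1, 123)) = Mul(Mul(Rational(-1, 4), 400), Rational(-1, 123)) = Mul(-100, Rational(-1, 123)) = Rational(100, 123) ≈ 0.81301)
Add(-136, u) = Add(-136, Rational(100, 123)) = Rational(-16628, 123)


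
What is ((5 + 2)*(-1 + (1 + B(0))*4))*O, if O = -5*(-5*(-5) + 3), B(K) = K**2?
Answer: -2940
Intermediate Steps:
O = -140 (O = -5*(25 + 3) = -5*28 = -140)
((5 + 2)*(-1 + (1 + B(0))*4))*O = ((5 + 2)*(-1 + (1 + 0**2)*4))*(-140) = (7*(-1 + (1 + 0)*4))*(-140) = (7*(-1 + 1*4))*(-140) = (7*(-1 + 4))*(-140) = (7*3)*(-140) = 21*(-140) = -2940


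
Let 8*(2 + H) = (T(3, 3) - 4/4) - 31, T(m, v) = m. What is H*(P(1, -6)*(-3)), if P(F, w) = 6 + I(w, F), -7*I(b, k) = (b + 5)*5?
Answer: 6345/56 ≈ 113.30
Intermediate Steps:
I(b, k) = -25/7 - 5*b/7 (I(b, k) = -(b + 5)*5/7 = -(5 + b)*5/7 = -(25 + 5*b)/7 = -25/7 - 5*b/7)
P(F, w) = 17/7 - 5*w/7 (P(F, w) = 6 + (-25/7 - 5*w/7) = 17/7 - 5*w/7)
H = -45/8 (H = -2 + ((3 - 4/4) - 31)/8 = -2 + ((3 - 4*1/4) - 31)/8 = -2 + ((3 - 1) - 31)/8 = -2 + (2 - 31)/8 = -2 + (1/8)*(-29) = -2 - 29/8 = -45/8 ≈ -5.6250)
H*(P(1, -6)*(-3)) = -45*(17/7 - 5/7*(-6))*(-3)/8 = -45*(17/7 + 30/7)*(-3)/8 = -2115*(-3)/56 = -45/8*(-141/7) = 6345/56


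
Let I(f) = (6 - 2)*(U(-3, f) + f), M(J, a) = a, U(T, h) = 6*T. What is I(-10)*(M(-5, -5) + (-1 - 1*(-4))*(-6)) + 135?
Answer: 2711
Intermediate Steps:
I(f) = -72 + 4*f (I(f) = (6 - 2)*(6*(-3) + f) = 4*(-18 + f) = -72 + 4*f)
I(-10)*(M(-5, -5) + (-1 - 1*(-4))*(-6)) + 135 = (-72 + 4*(-10))*(-5 + (-1 - 1*(-4))*(-6)) + 135 = (-72 - 40)*(-5 + (-1 + 4)*(-6)) + 135 = -112*(-5 + 3*(-6)) + 135 = -112*(-5 - 18) + 135 = -112*(-23) + 135 = 2576 + 135 = 2711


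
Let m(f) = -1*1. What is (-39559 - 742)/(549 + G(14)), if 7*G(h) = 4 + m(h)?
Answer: -282107/3846 ≈ -73.351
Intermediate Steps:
m(f) = -1
G(h) = 3/7 (G(h) = (4 - 1)/7 = (⅐)*3 = 3/7)
(-39559 - 742)/(549 + G(14)) = (-39559 - 742)/(549 + 3/7) = -40301/3846/7 = -40301*7/3846 = -282107/3846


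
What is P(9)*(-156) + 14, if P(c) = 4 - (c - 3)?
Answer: 326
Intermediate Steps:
P(c) = 7 - c (P(c) = 4 - (-3 + c) = 4 + (3 - c) = 7 - c)
P(9)*(-156) + 14 = (7 - 1*9)*(-156) + 14 = (7 - 9)*(-156) + 14 = -2*(-156) + 14 = 312 + 14 = 326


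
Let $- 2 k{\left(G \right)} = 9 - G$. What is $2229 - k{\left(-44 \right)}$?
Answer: $\frac{4511}{2} \approx 2255.5$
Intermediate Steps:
$k{\left(G \right)} = - \frac{9}{2} + \frac{G}{2}$ ($k{\left(G \right)} = - \frac{9 - G}{2} = - \frac{9}{2} + \frac{G}{2}$)
$2229 - k{\left(-44 \right)} = 2229 - \left(- \frac{9}{2} + \frac{1}{2} \left(-44\right)\right) = 2229 - \left(- \frac{9}{2} - 22\right) = 2229 - - \frac{53}{2} = 2229 + \frac{53}{2} = \frac{4511}{2}$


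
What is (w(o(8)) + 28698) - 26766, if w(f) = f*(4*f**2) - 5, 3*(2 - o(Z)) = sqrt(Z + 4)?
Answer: 1991 - 320*sqrt(3)/9 ≈ 1929.4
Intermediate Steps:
o(Z) = 2 - sqrt(4 + Z)/3 (o(Z) = 2 - sqrt(Z + 4)/3 = 2 - sqrt(4 + Z)/3)
w(f) = -5 + 4*f**3 (w(f) = 4*f**3 - 5 = -5 + 4*f**3)
(w(o(8)) + 28698) - 26766 = ((-5 + 4*(2 - sqrt(4 + 8)/3)**3) + 28698) - 26766 = ((-5 + 4*(2 - 2*sqrt(3)/3)**3) + 28698) - 26766 = (28693 + 4*(2 - 2*sqrt(3)/3)**3) - 26766 = 1927 + 4*(2 - 2*sqrt(3)/3)**3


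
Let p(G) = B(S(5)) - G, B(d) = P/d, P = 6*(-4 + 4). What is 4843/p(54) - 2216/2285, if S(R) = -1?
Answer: -11185919/123390 ≈ -90.655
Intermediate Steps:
P = 0 (P = 6*0 = 0)
B(d) = 0 (B(d) = 0/d = 0)
p(G) = -G (p(G) = 0 - G = -G)
4843/p(54) - 2216/2285 = 4843/((-1*54)) - 2216/2285 = 4843/(-54) - 2216*1/2285 = 4843*(-1/54) - 2216/2285 = -4843/54 - 2216/2285 = -11185919/123390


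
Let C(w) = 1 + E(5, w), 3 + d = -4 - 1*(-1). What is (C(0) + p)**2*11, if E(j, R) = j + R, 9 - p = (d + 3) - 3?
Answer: 4851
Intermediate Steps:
d = -6 (d = -3 + (-4 - 1*(-1)) = -3 + (-4 + 1) = -3 - 3 = -6)
p = 15 (p = 9 - ((-6 + 3) - 3) = 9 - (-3 - 3) = 9 - 1*(-6) = 9 + 6 = 15)
E(j, R) = R + j
C(w) = 6 + w (C(w) = 1 + (w + 5) = 1 + (5 + w) = 6 + w)
(C(0) + p)**2*11 = ((6 + 0) + 15)**2*11 = (6 + 15)**2*11 = 21**2*11 = 441*11 = 4851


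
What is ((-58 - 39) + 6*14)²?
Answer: 169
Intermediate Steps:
((-58 - 39) + 6*14)² = (-97 + 84)² = (-13)² = 169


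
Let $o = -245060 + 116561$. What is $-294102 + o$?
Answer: $-422601$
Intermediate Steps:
$o = -128499$
$-294102 + o = -294102 - 128499 = -422601$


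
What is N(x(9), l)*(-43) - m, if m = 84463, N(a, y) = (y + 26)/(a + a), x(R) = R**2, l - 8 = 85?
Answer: -13688123/162 ≈ -84495.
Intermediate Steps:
l = 93 (l = 8 + 85 = 93)
N(a, y) = (26 + y)/(2*a) (N(a, y) = (26 + y)/((2*a)) = (26 + y)*(1/(2*a)) = (26 + y)/(2*a))
N(x(9), l)*(-43) - m = ((26 + 93)/(2*(9**2)))*(-43) - 1*84463 = ((1/2)*119/81)*(-43) - 84463 = ((1/2)*(1/81)*119)*(-43) - 84463 = (119/162)*(-43) - 84463 = -5117/162 - 84463 = -13688123/162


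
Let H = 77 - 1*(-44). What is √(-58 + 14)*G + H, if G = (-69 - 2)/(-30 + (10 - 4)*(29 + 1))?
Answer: 121 - 71*I*√11/75 ≈ 121.0 - 3.1397*I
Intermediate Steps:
H = 121 (H = 77 + 44 = 121)
G = -71/150 (G = -71/(-30 + 6*30) = -71/(-30 + 180) = -71/150 ≈ -0.47333)
√(-58 + 14)*G + H = √(-58 + 14)*(-71/150) + 121 = √(-44)*(-71/150) + 121 = (2*I*√11)*(-71/150) + 121 = -71*I*√11/75 + 121 = 121 - 71*I*√11/75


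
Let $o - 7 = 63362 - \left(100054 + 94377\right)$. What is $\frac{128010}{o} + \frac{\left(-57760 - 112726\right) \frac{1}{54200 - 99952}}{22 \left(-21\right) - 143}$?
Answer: $- \frac{46916525207}{47734091020} \approx -0.98287$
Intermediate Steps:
$o = -131062$ ($o = 7 + \left(63362 - \left(100054 + 94377\right)\right) = 7 + \left(63362 - 194431\right) = 7 - 131069 = -131062$)
$\frac{128010}{o} + \frac{\left(-57760 - 112726\right) \frac{1}{54200 - 99952}}{22 \left(-21\right) - 143} = \frac{128010}{-131062} + \frac{\left(-57760 - 112726\right) \frac{1}{54200 - 99952}}{22 \left(-21\right) - 143} = 128010 \left(- \frac{1}{131062}\right) + \frac{\left(-170486\right) \frac{1}{-45752}}{-462 - 143} = - \frac{64005}{65531} + \frac{\left(-170486\right) \left(- \frac{1}{45752}\right)}{-605} = - \frac{64005}{65531} + \frac{85243}{22876} \left(- \frac{1}{605}\right) = - \frac{64005}{65531} - \frac{85243}{13839980} = - \frac{46916525207}{47734091020}$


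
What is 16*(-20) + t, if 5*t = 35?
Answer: -313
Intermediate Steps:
t = 7 (t = (⅕)*35 = 7)
16*(-20) + t = 16*(-20) + 7 = -320 + 7 = -313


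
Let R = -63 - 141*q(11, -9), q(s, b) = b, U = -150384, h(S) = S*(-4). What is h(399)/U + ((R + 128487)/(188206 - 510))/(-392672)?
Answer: 2450217215255/230911385309696 ≈ 0.010611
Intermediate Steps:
h(S) = -4*S
R = 1206 (R = -63 - 141*(-9) = -63 + 1269 = 1206)
h(399)/U + ((R + 128487)/(188206 - 510))/(-392672) = -4*399/(-150384) + ((1206 + 128487)/(188206 - 510))/(-392672) = -1596*(-1/150384) + (129693/187696)*(-1/392672) = 133/12532 + (129693*(1/187696))*(-1/392672) = 133/12532 + (129693/187696)*(-1/392672) = 133/12532 - 129693/73702963712 = 2450217215255/230911385309696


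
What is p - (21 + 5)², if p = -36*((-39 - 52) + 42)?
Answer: 1088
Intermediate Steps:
p = 1764 (p = -36*(-91 + 42) = -36*(-49) = 1764)
p - (21 + 5)² = 1764 - (21 + 5)² = 1764 - 1*26² = 1764 - 1*676 = 1764 - 676 = 1088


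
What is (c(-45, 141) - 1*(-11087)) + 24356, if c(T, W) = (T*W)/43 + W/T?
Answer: 22763539/645 ≈ 35292.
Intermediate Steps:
c(T, W) = W/T + T*W/43 (c(T, W) = (T*W)*(1/43) + W/T = T*W/43 + W/T = W/T + T*W/43)
(c(-45, 141) - 1*(-11087)) + 24356 = ((141/(-45) + (1/43)*(-45)*141) - 1*(-11087)) + 24356 = ((141*(-1/45) - 6345/43) + 11087) + 24356 = ((-47/15 - 6345/43) + 11087) + 24356 = (-97196/645 + 11087) + 24356 = 7053919/645 + 24356 = 22763539/645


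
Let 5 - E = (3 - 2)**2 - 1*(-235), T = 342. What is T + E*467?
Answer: -107535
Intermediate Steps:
E = -231 (E = 5 - ((3 - 2)**2 - 1*(-235)) = 5 - (1**2 + 235) = 5 - (1 + 235) = 5 - 1*236 = 5 - 236 = -231)
T + E*467 = 342 - 231*467 = 342 - 107877 = -107535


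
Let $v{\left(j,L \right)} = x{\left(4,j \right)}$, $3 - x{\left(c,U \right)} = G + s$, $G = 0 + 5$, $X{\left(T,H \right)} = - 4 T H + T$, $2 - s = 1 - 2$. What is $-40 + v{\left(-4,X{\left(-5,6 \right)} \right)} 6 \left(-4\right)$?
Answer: $80$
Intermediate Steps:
$s = 3$ ($s = 2 - \left(1 - 2\right) = 2 - -1 = 2 + 1 = 3$)
$X{\left(T,H \right)} = T - 4 H T$ ($X{\left(T,H \right)} = - 4 H T + T = T - 4 H T$)
$G = 5$
$x{\left(c,U \right)} = -5$ ($x{\left(c,U \right)} = 3 - \left(5 + 3\right) = 3 - 8 = -5$)
$v{\left(j,L \right)} = -5$
$-40 + v{\left(-4,X{\left(-5,6 \right)} \right)} 6 \left(-4\right) = -40 - 5 \cdot 6 \left(-4\right) = -40 - -120 = -40 + 120 = 80$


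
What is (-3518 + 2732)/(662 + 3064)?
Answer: -131/621 ≈ -0.21095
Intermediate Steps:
(-3518 + 2732)/(662 + 3064) = -786/3726 = -786*1/3726 = -131/621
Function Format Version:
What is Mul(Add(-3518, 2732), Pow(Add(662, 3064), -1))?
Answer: Rational(-131, 621) ≈ -0.21095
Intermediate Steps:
Mul(Add(-3518, 2732), Pow(Add(662, 3064), -1)) = Mul(-786, Pow(3726, -1)) = Mul(-786, Rational(1, 3726)) = Rational(-131, 621)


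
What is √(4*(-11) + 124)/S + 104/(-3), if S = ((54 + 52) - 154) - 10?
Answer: -104/3 - 2*√5/29 ≈ -34.821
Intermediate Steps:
S = -58 (S = (106 - 154) - 10 = -48 - 10 = -58)
√(4*(-11) + 124)/S + 104/(-3) = √(4*(-11) + 124)/(-58) + 104/(-3) = √(-44 + 124)*(-1/58) + 104*(-⅓) = √80*(-1/58) - 104/3 = (4*√5)*(-1/58) - 104/3 = -2*√5/29 - 104/3 = -104/3 - 2*√5/29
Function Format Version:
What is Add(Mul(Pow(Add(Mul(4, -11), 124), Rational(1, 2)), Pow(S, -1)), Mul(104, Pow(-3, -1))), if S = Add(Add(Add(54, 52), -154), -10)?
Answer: Add(Rational(-104, 3), Mul(Rational(-2, 29), Pow(5, Rational(1, 2)))) ≈ -34.821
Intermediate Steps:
S = -58 (S = Add(Add(106, -154), -10) = Add(-48, -10) = -58)
Add(Mul(Pow(Add(Mul(4, -11), 124), Rational(1, 2)), Pow(S, -1)), Mul(104, Pow(-3, -1))) = Add(Mul(Pow(Add(Mul(4, -11), 124), Rational(1, 2)), Pow(-58, -1)), Mul(104, Pow(-3, -1))) = Add(Mul(Pow(Add(-44, 124), Rational(1, 2)), Rational(-1, 58)), Mul(104, Rational(-1, 3))) = Add(Mul(Pow(80, Rational(1, 2)), Rational(-1, 58)), Rational(-104, 3)) = Add(Mul(Mul(4, Pow(5, Rational(1, 2))), Rational(-1, 58)), Rational(-104, 3)) = Add(Mul(Rational(-2, 29), Pow(5, Rational(1, 2))), Rational(-104, 3)) = Add(Rational(-104, 3), Mul(Rational(-2, 29), Pow(5, Rational(1, 2))))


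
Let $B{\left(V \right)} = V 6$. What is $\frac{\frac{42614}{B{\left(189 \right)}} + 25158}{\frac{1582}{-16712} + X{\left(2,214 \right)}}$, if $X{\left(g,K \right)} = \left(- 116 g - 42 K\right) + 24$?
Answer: $- \frac{119372921908}{43569735489} \approx -2.7398$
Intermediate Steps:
$B{\left(V \right)} = 6 V$
$X{\left(g,K \right)} = 24 - 116 g - 42 K$
$\frac{\frac{42614}{B{\left(189 \right)}} + 25158}{\frac{1582}{-16712} + X{\left(2,214 \right)}} = \frac{\frac{42614}{6 \cdot 189} + 25158}{\frac{1582}{-16712} - 9196} = \frac{\frac{42614}{1134} + 25158}{1582 \left(- \frac{1}{16712}\right) - 9196} = \frac{42614 \cdot \frac{1}{1134} + 25158}{- \frac{791}{8356} - 9196} = \frac{\frac{21307}{567} + 25158}{- \frac{76842567}{8356}} = \frac{14285893}{567} \left(- \frac{8356}{76842567}\right) = - \frac{119372921908}{43569735489}$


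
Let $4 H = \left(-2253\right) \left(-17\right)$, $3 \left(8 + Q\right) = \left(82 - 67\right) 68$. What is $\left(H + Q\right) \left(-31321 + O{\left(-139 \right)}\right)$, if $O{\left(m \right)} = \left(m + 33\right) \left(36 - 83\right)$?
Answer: $- \frac{1043788231}{4} \approx -2.6095 \cdot 10^{8}$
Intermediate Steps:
$O{\left(m \right)} = -1551 - 47 m$ ($O{\left(m \right)} = \left(33 + m\right) \left(-47\right) = -1551 - 47 m$)
$Q = 332$ ($Q = -8 + \frac{\left(82 - 67\right) 68}{3} = -8 + \frac{15 \cdot 68}{3} = -8 + \frac{1}{3} \cdot 1020 = -8 + 340 = 332$)
$H = \frac{38301}{4}$ ($H = \frac{\left(-2253\right) \left(-17\right)}{4} = \frac{1}{4} \cdot 38301 = \frac{38301}{4} \approx 9575.3$)
$\left(H + Q\right) \left(-31321 + O{\left(-139 \right)}\right) = \left(\frac{38301}{4} + 332\right) \left(-31321 - -4982\right) = \frac{39629 \left(-31321 + \left(-1551 + 6533\right)\right)}{4} = \frac{39629 \left(-31321 + 4982\right)}{4} = \frac{39629}{4} \left(-26339\right) = - \frac{1043788231}{4}$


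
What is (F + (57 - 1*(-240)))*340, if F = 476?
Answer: 262820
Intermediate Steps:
(F + (57 - 1*(-240)))*340 = (476 + (57 - 1*(-240)))*340 = (476 + (57 + 240))*340 = (476 + 297)*340 = 773*340 = 262820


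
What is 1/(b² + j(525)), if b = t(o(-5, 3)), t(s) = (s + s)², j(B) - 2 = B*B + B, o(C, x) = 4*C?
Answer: 1/2836152 ≈ 3.5259e-7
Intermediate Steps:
j(B) = 2 + B + B² (j(B) = 2 + (B*B + B) = 2 + (B² + B) = 2 + (B + B²) = 2 + B + B²)
t(s) = 4*s² (t(s) = (2*s)² = 4*s²)
b = 1600 (b = 4*(4*(-5))² = 4*(-20)² = 4*400 = 1600)
1/(b² + j(525)) = 1/(1600² + (2 + 525 + 525²)) = 1/(2560000 + (2 + 525 + 275625)) = 1/(2560000 + 276152) = 1/2836152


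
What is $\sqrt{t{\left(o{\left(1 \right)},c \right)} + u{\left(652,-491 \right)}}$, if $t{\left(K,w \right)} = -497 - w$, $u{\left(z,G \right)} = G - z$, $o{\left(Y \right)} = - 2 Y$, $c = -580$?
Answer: $2 i \sqrt{265} \approx 32.558 i$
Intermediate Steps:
$\sqrt{t{\left(o{\left(1 \right)},c \right)} + u{\left(652,-491 \right)}} = \sqrt{\left(-497 - -580\right) - 1143} = \sqrt{\left(-497 + 580\right) - 1143} = \sqrt{83 - 1143} = \sqrt{-1060} = 2 i \sqrt{265}$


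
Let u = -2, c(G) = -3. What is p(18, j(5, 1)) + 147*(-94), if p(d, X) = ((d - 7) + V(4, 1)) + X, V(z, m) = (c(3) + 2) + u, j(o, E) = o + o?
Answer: -13800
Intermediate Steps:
j(o, E) = 2*o
V(z, m) = -3 (V(z, m) = (-3 + 2) - 2 = -1 - 2 = -3)
p(d, X) = -10 + X + d (p(d, X) = ((d - 7) - 3) + X = ((-7 + d) - 3) + X = (-10 + d) + X = -10 + X + d)
p(18, j(5, 1)) + 147*(-94) = (-10 + 2*5 + 18) + 147*(-94) = (-10 + 10 + 18) - 13818 = 18 - 13818 = -13800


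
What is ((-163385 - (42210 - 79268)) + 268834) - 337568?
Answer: -195061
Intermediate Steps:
((-163385 - (42210 - 79268)) + 268834) - 337568 = ((-163385 - 1*(-37058)) + 268834) - 337568 = ((-163385 + 37058) + 268834) - 337568 = (-126327 + 268834) - 337568 = 142507 - 337568 = -195061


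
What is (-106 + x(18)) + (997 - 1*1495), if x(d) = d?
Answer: -586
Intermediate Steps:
(-106 + x(18)) + (997 - 1*1495) = (-106 + 18) + (997 - 1*1495) = -88 + (997 - 1495) = -88 - 498 = -586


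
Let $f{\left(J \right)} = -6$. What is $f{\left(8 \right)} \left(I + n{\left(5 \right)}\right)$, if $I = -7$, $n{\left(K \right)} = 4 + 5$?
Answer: $-12$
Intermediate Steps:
$n{\left(K \right)} = 9$
$f{\left(8 \right)} \left(I + n{\left(5 \right)}\right) = - 6 \left(-7 + 9\right) = \left(-6\right) 2 = -12$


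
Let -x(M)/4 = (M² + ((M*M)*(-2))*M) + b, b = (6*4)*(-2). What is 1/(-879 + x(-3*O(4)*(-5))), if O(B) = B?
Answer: 1/1712913 ≈ 5.8380e-7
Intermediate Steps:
b = -48 (b = 24*(-2) = -48)
x(M) = 192 - 4*M² + 8*M³ (x(M) = -4*((M² + ((M*M)*(-2))*M) - 48) = -4*((M² + (M²*(-2))*M) - 48) = -4*((M² + (-2*M²)*M) - 48) = -4*((M² - 2*M³) - 48) = -4*(-48 + M² - 2*M³) = 192 - 4*M² + 8*M³)
1/(-879 + x(-3*O(4)*(-5))) = 1/(-879 + (192 - 4*(-3*4*(-5))² + 8*(-3*4*(-5))³)) = 1/(-879 + (192 - 4*(-12*(-5))² + 8*(-12*(-5))³)) = 1/(-879 + (192 - 4*60² + 8*60³)) = 1/(-879 + (192 - 4*3600 + 8*216000)) = 1/(-879 + (192 - 14400 + 1728000)) = 1/(-879 + 1713792) = 1/1712913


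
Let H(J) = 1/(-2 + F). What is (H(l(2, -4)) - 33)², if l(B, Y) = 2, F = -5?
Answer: 53824/49 ≈ 1098.4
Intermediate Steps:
H(J) = -⅐ (H(J) = 1/(-2 - 5) = 1/(-7) = -⅐)
(H(l(2, -4)) - 33)² = (-⅐ - 33)² = (-232/7)² = 53824/49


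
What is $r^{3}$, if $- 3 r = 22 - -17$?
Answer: $-2197$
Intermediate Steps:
$r = -13$ ($r = - \frac{22 - -17}{3} = - \frac{22 + 17}{3} = \left(- \frac{1}{3}\right) 39 = -13$)
$r^{3} = \left(-13\right)^{3} = -2197$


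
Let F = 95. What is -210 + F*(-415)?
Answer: -39635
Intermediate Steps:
-210 + F*(-415) = -210 + 95*(-415) = -210 - 39425 = -39635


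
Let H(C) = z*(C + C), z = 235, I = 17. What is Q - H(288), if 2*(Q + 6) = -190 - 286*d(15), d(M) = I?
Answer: -137892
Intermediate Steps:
d(M) = 17
Q = -2532 (Q = -6 + (-190 - 286*17)/2 = -6 + (-190 - 4862)/2 = -6 + (1/2)*(-5052) = -6 - 2526 = -2532)
H(C) = 470*C (H(C) = 235*(C + C) = 235*(2*C) = 470*C)
Q - H(288) = -2532 - 470*288 = -2532 - 1*135360 = -2532 - 135360 = -137892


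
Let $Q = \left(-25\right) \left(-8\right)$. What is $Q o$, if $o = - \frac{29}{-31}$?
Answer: $\frac{5800}{31} \approx 187.1$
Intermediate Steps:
$Q = 200$
$o = \frac{29}{31}$ ($o = \left(-29\right) \left(- \frac{1}{31}\right) = \frac{29}{31} \approx 0.93548$)
$Q o = 200 \cdot \frac{29}{31} = \frac{5800}{31}$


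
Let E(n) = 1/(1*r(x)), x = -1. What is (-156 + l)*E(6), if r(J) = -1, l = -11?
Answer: 167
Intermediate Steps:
E(n) = -1 (E(n) = 1/(1*(-1)) = 1/(-1) = -1)
(-156 + l)*E(6) = (-156 - 11)*(-1) = -167*(-1) = 167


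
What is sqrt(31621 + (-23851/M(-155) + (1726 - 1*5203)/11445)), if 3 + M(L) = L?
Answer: sqrt(11543647433958010)/602770 ≈ 178.25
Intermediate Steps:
M(L) = -3 + L
sqrt(31621 + (-23851/M(-155) + (1726 - 1*5203)/11445)) = sqrt(31621 + (-23851/(-3 - 155) + (1726 - 1*5203)/11445)) = sqrt(31621 + (-23851/(-158) + (1726 - 5203)*(1/11445))) = sqrt(31621 + (-23851*(-1/158) - 3477*1/11445)) = sqrt(31621 + (23851/158 - 1159/3815)) = sqrt(31621 + 90808443/602770) = sqrt(19150998613/602770) = sqrt(11543647433958010)/602770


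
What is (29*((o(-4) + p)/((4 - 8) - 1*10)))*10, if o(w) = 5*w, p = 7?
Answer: 1885/7 ≈ 269.29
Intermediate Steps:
(29*((o(-4) + p)/((4 - 8) - 1*10)))*10 = (29*((5*(-4) + 7)/((4 - 8) - 1*10)))*10 = (29*((-20 + 7)/(-4 - 10)))*10 = (29*(-13/(-14)))*10 = (29*(-13*(-1/14)))*10 = (29*(13/14))*10 = (377/14)*10 = 1885/7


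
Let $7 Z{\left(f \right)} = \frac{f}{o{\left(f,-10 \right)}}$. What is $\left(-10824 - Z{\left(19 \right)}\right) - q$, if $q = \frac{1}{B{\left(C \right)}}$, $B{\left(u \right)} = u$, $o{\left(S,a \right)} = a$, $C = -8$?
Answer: $- \frac{3030609}{280} \approx -10824.0$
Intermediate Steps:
$Z{\left(f \right)} = - \frac{f}{70}$ ($Z{\left(f \right)} = \frac{f \frac{1}{-10}}{7} = \frac{f \left(- \frac{1}{10}\right)}{7} = \frac{\left(- \frac{1}{10}\right) f}{7} = - \frac{f}{70}$)
$q = - \frac{1}{8}$ ($q = \frac{1}{-8} = - \frac{1}{8} \approx -0.125$)
$\left(-10824 - Z{\left(19 \right)}\right) - q = \left(-10824 - \left(- \frac{1}{70}\right) 19\right) - - \frac{1}{8} = \left(-10824 - - \frac{19}{70}\right) + \frac{1}{8} = \left(-10824 + \frac{19}{70}\right) + \frac{1}{8} = - \frac{757661}{70} + \frac{1}{8} = - \frac{3030609}{280}$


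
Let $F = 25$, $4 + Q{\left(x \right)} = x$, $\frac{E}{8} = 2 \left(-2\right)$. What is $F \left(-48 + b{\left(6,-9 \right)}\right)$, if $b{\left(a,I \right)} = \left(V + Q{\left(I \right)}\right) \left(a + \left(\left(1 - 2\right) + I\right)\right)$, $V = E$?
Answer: $3300$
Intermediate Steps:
$E = -32$ ($E = 8 \cdot 2 \left(-2\right) = 8 \left(-4\right) = -32$)
$V = -32$
$Q{\left(x \right)} = -4 + x$
$b{\left(a,I \right)} = \left(-36 + I\right) \left(-1 + I + a\right)$ ($b{\left(a,I \right)} = \left(-32 + \left(-4 + I\right)\right) \left(a + \left(\left(1 - 2\right) + I\right)\right) = \left(-36 + I\right) \left(a + \left(-1 + I\right)\right) = \left(-36 + I\right) \left(-1 + I + a\right)$)
$F \left(-48 + b{\left(6,-9 \right)}\right) = 25 \left(-48 - \left(-99 - 81\right)\right) = 25 \left(-48 + \left(36 + 81 + 333 - 216 - 54\right)\right) = 25 \left(-48 + 180\right) = 25 \cdot 132 = 3300$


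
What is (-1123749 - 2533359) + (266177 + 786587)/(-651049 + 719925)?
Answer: -62971479461/17219 ≈ -3.6571e+6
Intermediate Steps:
(-1123749 - 2533359) + (266177 + 786587)/(-651049 + 719925) = -3657108 + 1052764/68876 = -3657108 + 1052764*(1/68876) = -3657108 + 263191/17219 = -62971479461/17219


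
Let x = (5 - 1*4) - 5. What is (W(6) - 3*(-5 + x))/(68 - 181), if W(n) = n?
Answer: -33/113 ≈ -0.29204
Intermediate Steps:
x = -4 (x = (5 - 4) - 5 = 1 - 5 = -4)
(W(6) - 3*(-5 + x))/(68 - 181) = (6 - 3*(-5 - 4))/(68 - 181) = (6 - 3*(-9))/(-113) = (6 + 27)*(-1/113) = 33*(-1/113) = -33/113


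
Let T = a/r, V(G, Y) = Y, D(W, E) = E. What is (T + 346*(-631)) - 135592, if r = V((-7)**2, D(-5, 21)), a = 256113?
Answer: -2392055/7 ≈ -3.4172e+5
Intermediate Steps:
r = 21
T = 85371/7 (T = 256113/21 = 256113*(1/21) = 85371/7 ≈ 12196.)
(T + 346*(-631)) - 135592 = (85371/7 + 346*(-631)) - 135592 = (85371/7 - 218326) - 135592 = -1442911/7 - 135592 = -2392055/7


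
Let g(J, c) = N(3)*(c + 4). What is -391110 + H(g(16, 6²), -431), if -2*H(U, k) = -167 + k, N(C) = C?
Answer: -390811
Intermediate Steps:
g(J, c) = 12 + 3*c (g(J, c) = 3*(c + 4) = 3*(4 + c) = 12 + 3*c)
H(U, k) = 167/2 - k/2 (H(U, k) = -(-167 + k)/2 = 167/2 - k/2)
-391110 + H(g(16, 6²), -431) = -391110 + (167/2 - ½*(-431)) = -391110 + (167/2 + 431/2) = -391110 + 299 = -390811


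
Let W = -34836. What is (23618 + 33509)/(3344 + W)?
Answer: -57127/31492 ≈ -1.8140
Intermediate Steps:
(23618 + 33509)/(3344 + W) = (23618 + 33509)/(3344 - 34836) = 57127/(-31492) = 57127*(-1/31492) = -57127/31492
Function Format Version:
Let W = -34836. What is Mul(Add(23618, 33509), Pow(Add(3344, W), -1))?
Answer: Rational(-57127, 31492) ≈ -1.8140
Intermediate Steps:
Mul(Add(23618, 33509), Pow(Add(3344, W), -1)) = Mul(Add(23618, 33509), Pow(Add(3344, -34836), -1)) = Mul(57127, Pow(-31492, -1)) = Mul(57127, Rational(-1, 31492)) = Rational(-57127, 31492)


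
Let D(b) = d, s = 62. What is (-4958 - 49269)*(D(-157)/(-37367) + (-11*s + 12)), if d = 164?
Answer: 1357630100258/37367 ≈ 3.6332e+7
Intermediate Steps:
D(b) = 164
(-4958 - 49269)*(D(-157)/(-37367) + (-11*s + 12)) = (-4958 - 49269)*(164/(-37367) + (-11*62 + 12)) = -54227*(164*(-1/37367) + (-682 + 12)) = -54227*(-164/37367 - 670) = -54227*(-25036054/37367) = 1357630100258/37367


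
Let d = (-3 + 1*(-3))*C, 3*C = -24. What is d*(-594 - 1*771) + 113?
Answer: -65407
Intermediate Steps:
C = -8 (C = (⅓)*(-24) = -8)
d = 48 (d = (-3 + 1*(-3))*(-8) = (-3 - 3)*(-8) = -6*(-8) = 48)
d*(-594 - 1*771) + 113 = 48*(-594 - 1*771) + 113 = 48*(-594 - 771) + 113 = 48*(-1365) + 113 = -65520 + 113 = -65407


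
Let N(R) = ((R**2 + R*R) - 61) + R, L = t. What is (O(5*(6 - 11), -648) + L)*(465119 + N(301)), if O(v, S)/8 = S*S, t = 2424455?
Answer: 3739506450407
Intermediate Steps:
O(v, S) = 8*S**2 (O(v, S) = 8*(S*S) = 8*S**2)
L = 2424455
N(R) = -61 + R + 2*R**2 (N(R) = ((R**2 + R**2) - 61) + R = (2*R**2 - 61) + R = (-61 + 2*R**2) + R = -61 + R + 2*R**2)
(O(5*(6 - 11), -648) + L)*(465119 + N(301)) = (8*(-648)**2 + 2424455)*(465119 + (-61 + 301 + 2*301**2)) = (8*419904 + 2424455)*(465119 + (-61 + 301 + 2*90601)) = (3359232 + 2424455)*(465119 + (-61 + 301 + 181202)) = 5783687*(465119 + 181442) = 5783687*646561 = 3739506450407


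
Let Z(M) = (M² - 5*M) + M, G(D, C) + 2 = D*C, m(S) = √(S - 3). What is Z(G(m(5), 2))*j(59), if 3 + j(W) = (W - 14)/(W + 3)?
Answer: -1410/31 + 1128*√2/31 ≈ 5.9753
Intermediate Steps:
m(S) = √(-3 + S)
G(D, C) = -2 + C*D (G(D, C) = -2 + D*C = -2 + C*D)
j(W) = -3 + (-14 + W)/(3 + W) (j(W) = -3 + (W - 14)/(W + 3) = -3 + (-14 + W)/(3 + W))
Z(M) = M² - 4*M
Z(G(m(5), 2))*j(59) = ((-2 + 2*√(-3 + 5))*(-4 + (-2 + 2*√(-3 + 5))))*((-23 - 2*59)/(3 + 59)) = ((-2 + 2*√2)*(-4 + (-2 + 2*√2)))*((-23 - 118)/62) = ((-2 + 2*√2)*(-6 + 2*√2))*((1/62)*(-141)) = ((-6 + 2*√2)*(-2 + 2*√2))*(-141/62) = -141*(-6 + 2*√2)*(-2 + 2*√2)/62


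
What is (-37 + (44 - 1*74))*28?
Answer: -1876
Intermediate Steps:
(-37 + (44 - 1*74))*28 = (-37 + (44 - 74))*28 = (-37 - 30)*28 = -67*28 = -1876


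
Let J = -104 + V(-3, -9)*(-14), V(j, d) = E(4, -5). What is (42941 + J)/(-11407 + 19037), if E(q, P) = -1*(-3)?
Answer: 8559/1526 ≈ 5.6088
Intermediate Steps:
E(q, P) = 3
V(j, d) = 3
J = -146 (J = -104 + 3*(-14) = -104 - 42 = -146)
(42941 + J)/(-11407 + 19037) = (42941 - 146)/(-11407 + 19037) = 42795/7630 = 42795*(1/7630) = 8559/1526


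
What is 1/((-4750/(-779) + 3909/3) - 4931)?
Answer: -41/148498 ≈ -0.00027610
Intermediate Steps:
1/((-4750/(-779) + 3909/3) - 4931) = 1/((-4750*(-1/779) + 3909*(⅓)) - 4931) = 1/((250/41 + 1303) - 4931) = 1/(53673/41 - 4931) = 1/(-148498/41) = -41/148498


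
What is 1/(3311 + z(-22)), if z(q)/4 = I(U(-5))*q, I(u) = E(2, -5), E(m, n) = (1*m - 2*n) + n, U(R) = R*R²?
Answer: 1/2695 ≈ 0.00037106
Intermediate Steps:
U(R) = R³
E(m, n) = m - n (E(m, n) = (m - 2*n) + n = m - n)
I(u) = 7 (I(u) = 2 - 1*(-5) = 2 + 5 = 7)
z(q) = 28*q (z(q) = 4*(7*q) = 28*q)
1/(3311 + z(-22)) = 1/(3311 + 28*(-22)) = 1/(3311 - 616) = 1/2695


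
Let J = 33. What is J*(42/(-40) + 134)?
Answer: 87747/20 ≈ 4387.4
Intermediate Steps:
J*(42/(-40) + 134) = 33*(42/(-40) + 134) = 33*(42*(-1/40) + 134) = 33*(-21/20 + 134) = 33*(2659/20) = 87747/20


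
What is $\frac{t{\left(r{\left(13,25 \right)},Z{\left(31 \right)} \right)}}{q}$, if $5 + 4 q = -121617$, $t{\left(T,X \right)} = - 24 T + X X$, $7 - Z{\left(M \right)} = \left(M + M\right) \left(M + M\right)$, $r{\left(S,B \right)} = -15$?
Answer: $- \frac{29445858}{60811} \approx -484.22$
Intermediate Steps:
$Z{\left(M \right)} = 7 - 4 M^{2}$ ($Z{\left(M \right)} = 7 - \left(M + M\right) \left(M + M\right) = 7 - 2 M 2 M = 7 - 4 M^{2}$)
$t{\left(T,X \right)} = X^{2} - 24 T$ ($t{\left(T,X \right)} = - 24 T + X^{2} = X^{2} - 24 T$)
$q = - \frac{60811}{2}$ ($q = - \frac{5}{4} + \frac{1}{4} \left(-121617\right) = - \frac{5}{4} - \frac{121617}{4} = - \frac{60811}{2} \approx -30406.0$)
$\frac{t{\left(r{\left(13,25 \right)},Z{\left(31 \right)} \right)}}{q} = \frac{\left(7 - 4 \cdot 31^{2}\right)^{2} - -360}{- \frac{60811}{2}} = \left(\left(7 - 3844\right)^{2} + 360\right) \left(- \frac{2}{60811}\right) = \left(\left(-3837\right)^{2} + 360\right) \left(- \frac{2}{60811}\right) = \left(14722569 + 360\right) \left(- \frac{2}{60811}\right) = 14722929 \left(- \frac{2}{60811}\right) = - \frac{29445858}{60811}$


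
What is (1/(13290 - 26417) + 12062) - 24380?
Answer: -161698387/13127 ≈ -12318.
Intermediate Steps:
(1/(13290 - 26417) + 12062) - 24380 = (1/(-13127) + 12062) - 24380 = (-1/13127 + 12062) - 24380 = 158337873/13127 - 24380 = -161698387/13127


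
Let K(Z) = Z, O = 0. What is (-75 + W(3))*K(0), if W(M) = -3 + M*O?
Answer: 0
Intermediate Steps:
W(M) = -3 (W(M) = -3 + M*0 = -3 + 0 = -3)
(-75 + W(3))*K(0) = (-75 - 3)*0 = -78*0 = 0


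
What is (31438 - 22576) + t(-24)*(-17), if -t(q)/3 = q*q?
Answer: 38238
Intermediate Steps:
t(q) = -3*q**2 (t(q) = -3*q*q = -3*q**2)
(31438 - 22576) + t(-24)*(-17) = (31438 - 22576) - 3*(-24)**2*(-17) = 8862 - 3*576*(-17) = 8862 - 1728*(-17) = 8862 + 29376 = 38238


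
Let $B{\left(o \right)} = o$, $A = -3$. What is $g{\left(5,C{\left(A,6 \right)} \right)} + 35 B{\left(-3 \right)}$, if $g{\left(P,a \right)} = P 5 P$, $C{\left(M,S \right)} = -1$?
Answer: $20$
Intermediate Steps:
$g{\left(P,a \right)} = 5 P^{2}$ ($g{\left(P,a \right)} = 5 P P = 5 P^{2}$)
$g{\left(5,C{\left(A,6 \right)} \right)} + 35 B{\left(-3 \right)} = 5 \cdot 5^{2} + 35 \left(-3\right) = 5 \cdot 25 - 105 = 125 - 105 = 20$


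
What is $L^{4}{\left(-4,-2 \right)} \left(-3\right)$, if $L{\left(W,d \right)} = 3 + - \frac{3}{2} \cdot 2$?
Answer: $0$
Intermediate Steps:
$L{\left(W,d \right)} = 0$ ($L{\left(W,d \right)} = 3 + \left(-3\right) \frac{1}{2} \cdot 2 = 3 - 3 = 0$)
$L^{4}{\left(-4,-2 \right)} \left(-3\right) = 0^{4} \left(-3\right) = 0 \left(-3\right) = 0$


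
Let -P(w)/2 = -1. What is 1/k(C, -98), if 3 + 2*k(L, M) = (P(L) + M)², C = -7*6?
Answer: 2/9213 ≈ 0.00021708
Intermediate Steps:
P(w) = 2 (P(w) = -2*(-1) = 2)
C = -42
k(L, M) = -3/2 + (2 + M)²/2
1/k(C, -98) = 1/(-3/2 + (2 - 98)²/2) = 1/(-3/2 + (½)*(-96)²) = 1/(-3/2 + (½)*9216) = 1/(-3/2 + 4608) = 1/(9213/2) = 2/9213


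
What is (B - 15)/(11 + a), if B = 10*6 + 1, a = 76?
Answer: 46/87 ≈ 0.52874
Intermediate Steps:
B = 61 (B = 60 + 1 = 61)
(B - 15)/(11 + a) = (61 - 15)/(11 + 76) = 46/87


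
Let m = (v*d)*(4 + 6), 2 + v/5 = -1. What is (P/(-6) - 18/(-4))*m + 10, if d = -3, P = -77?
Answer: 7810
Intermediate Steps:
v = -15 (v = -10 + 5*(-1) = -10 - 5 = -15)
m = 450 (m = (-15*(-3))*(4 + 6) = 45*10 = 450)
(P/(-6) - 18/(-4))*m + 10 = (-77/(-6) - 18/(-4))*450 + 10 = (-77*(-1/6) - 18*(-1/4))*450 + 10 = (77/6 + 9/2)*450 + 10 = (52/3)*450 + 10 = 7800 + 10 = 7810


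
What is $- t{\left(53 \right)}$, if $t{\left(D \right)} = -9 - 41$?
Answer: $50$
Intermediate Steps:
$t{\left(D \right)} = -50$ ($t{\left(D \right)} = -9 - 41 = -50$)
$- t{\left(53 \right)} = \left(-1\right) \left(-50\right) = 50$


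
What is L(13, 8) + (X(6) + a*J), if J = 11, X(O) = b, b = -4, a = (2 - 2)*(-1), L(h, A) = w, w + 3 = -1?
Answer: -8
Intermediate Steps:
w = -4 (w = -3 - 1 = -4)
L(h, A) = -4
a = 0 (a = 0*(-1) = 0)
X(O) = -4
L(13, 8) + (X(6) + a*J) = -4 + (-4 + 0*11) = -4 + (-4 + 0) = -4 - 4 = -8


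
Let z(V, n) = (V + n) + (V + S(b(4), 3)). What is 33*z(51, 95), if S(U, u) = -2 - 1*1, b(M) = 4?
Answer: 6402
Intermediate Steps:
S(U, u) = -3 (S(U, u) = -2 - 1 = -3)
z(V, n) = -3 + n + 2*V (z(V, n) = (V + n) + (V - 3) = (V + n) + (-3 + V) = -3 + n + 2*V)
33*z(51, 95) = 33*(-3 + 95 + 2*51) = 33*(-3 + 95 + 102) = 33*194 = 6402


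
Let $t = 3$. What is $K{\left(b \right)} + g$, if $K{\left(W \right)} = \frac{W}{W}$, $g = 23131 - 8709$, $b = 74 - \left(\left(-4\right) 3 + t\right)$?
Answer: $14423$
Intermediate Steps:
$b = 83$ ($b = 74 - \left(\left(-4\right) 3 + 3\right) = 74 - \left(-12 + 3\right) = 74 - -9 = 74 + 9 = 83$)
$g = 14422$
$K{\left(W \right)} = 1$
$K{\left(b \right)} + g = 1 + 14422 = 14423$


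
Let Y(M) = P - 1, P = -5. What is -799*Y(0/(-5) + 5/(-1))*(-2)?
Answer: -9588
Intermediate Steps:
Y(M) = -6 (Y(M) = -5 - 1 = -6)
-799*Y(0/(-5) + 5/(-1))*(-2) = -(-4794)*(-2) = -799*12 = -9588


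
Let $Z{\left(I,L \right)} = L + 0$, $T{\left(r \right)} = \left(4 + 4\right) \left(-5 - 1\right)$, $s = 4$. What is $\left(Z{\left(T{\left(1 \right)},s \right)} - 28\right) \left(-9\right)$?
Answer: $216$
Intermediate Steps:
$T{\left(r \right)} = -48$ ($T{\left(r \right)} = 8 \left(-6\right) = -48$)
$Z{\left(I,L \right)} = L$
$\left(Z{\left(T{\left(1 \right)},s \right)} - 28\right) \left(-9\right) = \left(4 - 28\right) \left(-9\right) = \left(-24\right) \left(-9\right) = 216$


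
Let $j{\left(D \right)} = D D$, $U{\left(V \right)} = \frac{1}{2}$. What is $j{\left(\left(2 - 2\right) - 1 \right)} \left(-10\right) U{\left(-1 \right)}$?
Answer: $-5$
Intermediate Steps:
$U{\left(V \right)} = \frac{1}{2}$
$j{\left(D \right)} = D^{2}$
$j{\left(\left(2 - 2\right) - 1 \right)} \left(-10\right) U{\left(-1 \right)} = \left(\left(2 - 2\right) - 1\right)^{2} \left(-10\right) \frac{1}{2} = \left(0 - 1\right)^{2} \left(-10\right) \frac{1}{2} = \left(-1\right)^{2} \left(-10\right) \frac{1}{2} = 1 \left(-10\right) \frac{1}{2} = \left(-10\right) \frac{1}{2} = -5$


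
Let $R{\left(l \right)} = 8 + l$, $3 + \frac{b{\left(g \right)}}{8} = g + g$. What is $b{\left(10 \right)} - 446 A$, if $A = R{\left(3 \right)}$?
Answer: $-4770$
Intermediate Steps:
$b{\left(g \right)} = -24 + 16 g$ ($b{\left(g \right)} = -24 + 8 \left(g + g\right) = -24 + 8 \cdot 2 g = -24 + 16 g$)
$A = 11$ ($A = 8 + 3 = 11$)
$b{\left(10 \right)} - 446 A = \left(-24 + 16 \cdot 10\right) - 4906 = \left(-24 + 160\right) - 4906 = 136 - 4906 = -4770$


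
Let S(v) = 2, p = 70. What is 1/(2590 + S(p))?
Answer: 1/2592 ≈ 0.00038580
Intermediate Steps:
1/(2590 + S(p)) = 1/(2590 + 2) = 1/2592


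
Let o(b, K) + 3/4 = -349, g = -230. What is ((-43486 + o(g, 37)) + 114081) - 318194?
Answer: -991795/4 ≈ -2.4795e+5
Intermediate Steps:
o(b, K) = -1399/4 (o(b, K) = -¾ - 349 = -1399/4)
((-43486 + o(g, 37)) + 114081) - 318194 = ((-43486 - 1399/4) + 114081) - 318194 = (-175343/4 + 114081) - 318194 = 280981/4 - 318194 = -991795/4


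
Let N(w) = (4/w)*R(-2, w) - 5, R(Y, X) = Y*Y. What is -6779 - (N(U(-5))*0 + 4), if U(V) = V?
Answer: -6783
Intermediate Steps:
R(Y, X) = Y²
N(w) = -5 + 16/w (N(w) = (4/w)*(-2)² - 5 = (4/w)*4 - 5 = 16/w - 5 = -5 + 16/w)
-6779 - (N(U(-5))*0 + 4) = -6779 - ((-5 + 16/(-5))*0 + 4) = -6779 - ((-5 + 16*(-⅕))*0 + 4) = -6779 - ((-5 - 16/5)*0 + 4) = -6779 - (-41/5*0 + 4) = -6779 - (0 + 4) = -6779 - 1*4 = -6779 - 4 = -6783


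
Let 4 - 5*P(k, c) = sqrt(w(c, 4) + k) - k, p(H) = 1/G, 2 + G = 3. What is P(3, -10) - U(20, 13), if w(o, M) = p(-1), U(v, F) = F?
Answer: -12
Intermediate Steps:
G = 1 (G = -2 + 3 = 1)
p(H) = 1 (p(H) = 1/1 = 1)
w(o, M) = 1
P(k, c) = 4/5 - sqrt(1 + k)/5 + k/5 (P(k, c) = 4/5 - (sqrt(1 + k) - k)/5 = 4/5 + (-sqrt(1 + k)/5 + k/5) = 4/5 - sqrt(1 + k)/5 + k/5)
P(3, -10) - U(20, 13) = (4/5 - sqrt(1 + 3)/5 + (1/5)*3) - 1*13 = (4/5 - sqrt(4)/5 + 3/5) - 13 = (4/5 - 1/5*2 + 3/5) - 13 = (4/5 - 2/5 + 3/5) - 13 = 1 - 13 = -12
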